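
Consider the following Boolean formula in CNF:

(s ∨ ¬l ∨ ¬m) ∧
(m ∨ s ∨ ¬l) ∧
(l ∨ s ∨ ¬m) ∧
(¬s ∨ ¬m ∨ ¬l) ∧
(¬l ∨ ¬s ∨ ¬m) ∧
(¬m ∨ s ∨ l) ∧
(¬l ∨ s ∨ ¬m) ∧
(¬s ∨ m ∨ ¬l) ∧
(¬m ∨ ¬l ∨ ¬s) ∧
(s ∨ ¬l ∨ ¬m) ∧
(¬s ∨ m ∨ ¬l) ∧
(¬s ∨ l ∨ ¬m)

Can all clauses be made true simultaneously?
Yes

Yes, the formula is satisfiable.

One satisfying assignment is: l=False, m=False, s=False

Verification: With this assignment, all 12 clauses evaluate to true.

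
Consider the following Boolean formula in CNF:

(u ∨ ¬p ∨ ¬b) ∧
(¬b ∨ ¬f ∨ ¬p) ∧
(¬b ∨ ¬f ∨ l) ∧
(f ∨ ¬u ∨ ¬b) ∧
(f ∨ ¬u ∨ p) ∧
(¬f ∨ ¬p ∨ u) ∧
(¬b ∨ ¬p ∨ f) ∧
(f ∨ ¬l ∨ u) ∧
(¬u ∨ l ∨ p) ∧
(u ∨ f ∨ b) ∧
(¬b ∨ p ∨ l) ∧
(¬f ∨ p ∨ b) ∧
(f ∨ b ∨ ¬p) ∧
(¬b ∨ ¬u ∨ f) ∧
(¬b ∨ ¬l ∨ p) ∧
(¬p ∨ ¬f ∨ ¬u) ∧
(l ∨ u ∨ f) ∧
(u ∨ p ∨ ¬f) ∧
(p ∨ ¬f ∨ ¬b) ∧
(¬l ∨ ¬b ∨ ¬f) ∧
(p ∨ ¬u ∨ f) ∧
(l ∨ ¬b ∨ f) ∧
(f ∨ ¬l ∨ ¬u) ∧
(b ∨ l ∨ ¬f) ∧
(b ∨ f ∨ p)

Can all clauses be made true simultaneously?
No

No, the formula is not satisfiable.

No assignment of truth values to the variables can make all 25 clauses true simultaneously.

The formula is UNSAT (unsatisfiable).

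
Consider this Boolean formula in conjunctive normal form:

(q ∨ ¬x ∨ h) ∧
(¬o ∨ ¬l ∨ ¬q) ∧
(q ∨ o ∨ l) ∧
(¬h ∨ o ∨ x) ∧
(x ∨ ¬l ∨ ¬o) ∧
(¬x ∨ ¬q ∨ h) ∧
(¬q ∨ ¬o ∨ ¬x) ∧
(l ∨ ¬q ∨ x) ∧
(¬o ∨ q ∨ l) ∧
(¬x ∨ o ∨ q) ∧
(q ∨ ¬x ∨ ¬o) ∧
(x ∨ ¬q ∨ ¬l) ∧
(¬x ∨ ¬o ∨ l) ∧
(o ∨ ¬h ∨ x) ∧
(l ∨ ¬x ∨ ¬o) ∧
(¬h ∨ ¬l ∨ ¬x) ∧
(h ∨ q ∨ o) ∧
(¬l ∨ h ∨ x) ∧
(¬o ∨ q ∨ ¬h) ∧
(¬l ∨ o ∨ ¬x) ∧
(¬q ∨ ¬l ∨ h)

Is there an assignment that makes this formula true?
Yes

Yes, the formula is satisfiable.

One satisfying assignment is: x=True, o=False, l=False, h=True, q=True

Verification: With this assignment, all 21 clauses evaluate to true.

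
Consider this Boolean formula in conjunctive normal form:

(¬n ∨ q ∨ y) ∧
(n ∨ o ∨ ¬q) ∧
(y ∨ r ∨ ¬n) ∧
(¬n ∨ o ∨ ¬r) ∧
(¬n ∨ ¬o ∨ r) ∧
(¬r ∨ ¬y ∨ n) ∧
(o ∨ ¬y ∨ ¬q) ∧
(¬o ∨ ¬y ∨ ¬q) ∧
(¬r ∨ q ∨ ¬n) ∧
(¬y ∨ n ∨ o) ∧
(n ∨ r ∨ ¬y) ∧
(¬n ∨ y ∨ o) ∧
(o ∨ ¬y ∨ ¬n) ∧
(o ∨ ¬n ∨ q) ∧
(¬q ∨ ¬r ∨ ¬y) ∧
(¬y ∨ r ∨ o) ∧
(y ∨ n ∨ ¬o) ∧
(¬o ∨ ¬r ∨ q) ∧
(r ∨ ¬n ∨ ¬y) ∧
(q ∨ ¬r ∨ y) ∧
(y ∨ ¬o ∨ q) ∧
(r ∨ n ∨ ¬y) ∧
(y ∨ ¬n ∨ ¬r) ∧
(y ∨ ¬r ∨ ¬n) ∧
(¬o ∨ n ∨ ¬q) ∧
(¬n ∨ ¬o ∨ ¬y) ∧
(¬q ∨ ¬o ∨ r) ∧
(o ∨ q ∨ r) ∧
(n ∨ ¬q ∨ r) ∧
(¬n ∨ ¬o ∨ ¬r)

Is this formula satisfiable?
No

No, the formula is not satisfiable.

No assignment of truth values to the variables can make all 30 clauses true simultaneously.

The formula is UNSAT (unsatisfiable).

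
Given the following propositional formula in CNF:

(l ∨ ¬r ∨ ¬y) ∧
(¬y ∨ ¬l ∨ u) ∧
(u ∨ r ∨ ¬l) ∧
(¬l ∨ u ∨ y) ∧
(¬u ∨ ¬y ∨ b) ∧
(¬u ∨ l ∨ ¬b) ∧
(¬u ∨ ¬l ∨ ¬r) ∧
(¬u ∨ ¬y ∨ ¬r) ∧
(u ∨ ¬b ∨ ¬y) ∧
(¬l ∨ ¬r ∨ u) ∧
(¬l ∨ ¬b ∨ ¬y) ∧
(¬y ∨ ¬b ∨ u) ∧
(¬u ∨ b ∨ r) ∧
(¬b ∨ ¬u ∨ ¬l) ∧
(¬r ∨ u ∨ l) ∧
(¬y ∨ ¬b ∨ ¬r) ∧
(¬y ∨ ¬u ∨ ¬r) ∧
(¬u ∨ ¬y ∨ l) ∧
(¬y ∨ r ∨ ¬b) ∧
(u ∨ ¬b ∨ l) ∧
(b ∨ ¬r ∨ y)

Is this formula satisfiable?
Yes

Yes, the formula is satisfiable.

One satisfying assignment is: b=False, y=False, r=False, l=False, u=False

Verification: With this assignment, all 21 clauses evaluate to true.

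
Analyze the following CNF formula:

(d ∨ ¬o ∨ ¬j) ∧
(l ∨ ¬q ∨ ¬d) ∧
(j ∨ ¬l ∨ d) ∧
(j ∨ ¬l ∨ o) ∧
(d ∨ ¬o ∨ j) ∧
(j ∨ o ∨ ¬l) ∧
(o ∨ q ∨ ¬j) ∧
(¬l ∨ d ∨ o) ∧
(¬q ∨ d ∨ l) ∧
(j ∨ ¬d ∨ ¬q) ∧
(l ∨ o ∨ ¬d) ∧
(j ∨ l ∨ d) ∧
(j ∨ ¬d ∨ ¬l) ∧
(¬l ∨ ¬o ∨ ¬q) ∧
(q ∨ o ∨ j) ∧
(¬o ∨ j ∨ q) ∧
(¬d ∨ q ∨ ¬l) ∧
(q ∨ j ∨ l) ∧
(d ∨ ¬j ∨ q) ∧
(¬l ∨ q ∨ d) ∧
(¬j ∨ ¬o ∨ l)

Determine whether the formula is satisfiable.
Yes

Yes, the formula is satisfiable.

One satisfying assignment is: j=True, d=True, q=True, l=True, o=False

Verification: With this assignment, all 21 clauses evaluate to true.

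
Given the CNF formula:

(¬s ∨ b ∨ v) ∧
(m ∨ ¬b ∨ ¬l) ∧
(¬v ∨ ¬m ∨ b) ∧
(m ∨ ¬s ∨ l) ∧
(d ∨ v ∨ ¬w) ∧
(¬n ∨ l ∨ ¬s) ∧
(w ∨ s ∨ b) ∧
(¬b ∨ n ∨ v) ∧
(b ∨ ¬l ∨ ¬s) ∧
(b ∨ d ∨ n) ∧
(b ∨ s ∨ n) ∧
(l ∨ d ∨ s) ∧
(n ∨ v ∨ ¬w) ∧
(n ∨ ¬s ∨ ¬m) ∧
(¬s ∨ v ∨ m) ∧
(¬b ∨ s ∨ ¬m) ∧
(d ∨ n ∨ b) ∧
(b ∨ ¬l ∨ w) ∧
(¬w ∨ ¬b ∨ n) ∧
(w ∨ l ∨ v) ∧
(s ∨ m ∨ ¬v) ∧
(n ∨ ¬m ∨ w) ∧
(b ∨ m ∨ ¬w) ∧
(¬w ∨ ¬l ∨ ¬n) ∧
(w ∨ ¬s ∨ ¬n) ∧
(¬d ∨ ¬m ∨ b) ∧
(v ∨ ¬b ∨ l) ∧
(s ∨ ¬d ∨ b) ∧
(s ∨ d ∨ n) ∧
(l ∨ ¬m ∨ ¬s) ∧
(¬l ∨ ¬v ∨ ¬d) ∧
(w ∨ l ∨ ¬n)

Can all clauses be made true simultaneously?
No

No, the formula is not satisfiable.

No assignment of truth values to the variables can make all 32 clauses true simultaneously.

The formula is UNSAT (unsatisfiable).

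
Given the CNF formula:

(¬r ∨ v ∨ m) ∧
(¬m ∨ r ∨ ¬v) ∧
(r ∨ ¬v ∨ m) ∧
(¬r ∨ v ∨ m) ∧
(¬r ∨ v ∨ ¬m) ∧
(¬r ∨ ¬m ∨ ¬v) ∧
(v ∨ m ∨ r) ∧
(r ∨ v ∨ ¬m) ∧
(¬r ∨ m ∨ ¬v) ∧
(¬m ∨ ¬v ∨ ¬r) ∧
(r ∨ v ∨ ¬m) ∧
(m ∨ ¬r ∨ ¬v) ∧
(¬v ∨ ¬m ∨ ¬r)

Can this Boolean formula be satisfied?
No

No, the formula is not satisfiable.

No assignment of truth values to the variables can make all 13 clauses true simultaneously.

The formula is UNSAT (unsatisfiable).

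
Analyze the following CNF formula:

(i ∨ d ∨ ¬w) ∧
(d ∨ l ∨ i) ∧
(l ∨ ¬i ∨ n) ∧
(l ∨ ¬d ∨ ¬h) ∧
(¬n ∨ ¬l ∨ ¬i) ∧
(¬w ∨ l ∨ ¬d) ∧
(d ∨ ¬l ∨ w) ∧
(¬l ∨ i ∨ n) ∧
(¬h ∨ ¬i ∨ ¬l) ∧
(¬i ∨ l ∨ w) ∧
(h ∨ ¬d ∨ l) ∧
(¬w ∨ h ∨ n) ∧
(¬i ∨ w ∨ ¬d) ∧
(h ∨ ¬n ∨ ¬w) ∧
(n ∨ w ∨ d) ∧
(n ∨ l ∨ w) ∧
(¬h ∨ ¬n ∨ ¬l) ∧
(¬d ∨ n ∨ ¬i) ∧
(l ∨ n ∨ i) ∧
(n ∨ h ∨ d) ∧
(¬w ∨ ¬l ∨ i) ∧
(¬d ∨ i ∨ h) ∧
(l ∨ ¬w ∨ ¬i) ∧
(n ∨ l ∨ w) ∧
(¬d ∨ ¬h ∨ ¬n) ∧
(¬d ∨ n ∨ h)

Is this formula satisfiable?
No

No, the formula is not satisfiable.

No assignment of truth values to the variables can make all 26 clauses true simultaneously.

The formula is UNSAT (unsatisfiable).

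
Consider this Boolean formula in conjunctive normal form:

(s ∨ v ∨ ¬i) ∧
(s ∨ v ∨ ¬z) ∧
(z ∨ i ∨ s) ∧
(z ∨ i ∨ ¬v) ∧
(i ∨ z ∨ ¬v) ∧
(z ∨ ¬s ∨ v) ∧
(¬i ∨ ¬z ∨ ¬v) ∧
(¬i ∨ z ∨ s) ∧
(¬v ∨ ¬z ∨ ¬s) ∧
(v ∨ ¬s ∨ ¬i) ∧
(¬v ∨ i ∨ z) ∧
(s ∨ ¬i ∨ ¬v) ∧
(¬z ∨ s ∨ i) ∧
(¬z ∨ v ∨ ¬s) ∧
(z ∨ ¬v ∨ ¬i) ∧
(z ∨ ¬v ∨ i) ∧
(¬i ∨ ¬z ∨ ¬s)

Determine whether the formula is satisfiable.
No

No, the formula is not satisfiable.

No assignment of truth values to the variables can make all 17 clauses true simultaneously.

The formula is UNSAT (unsatisfiable).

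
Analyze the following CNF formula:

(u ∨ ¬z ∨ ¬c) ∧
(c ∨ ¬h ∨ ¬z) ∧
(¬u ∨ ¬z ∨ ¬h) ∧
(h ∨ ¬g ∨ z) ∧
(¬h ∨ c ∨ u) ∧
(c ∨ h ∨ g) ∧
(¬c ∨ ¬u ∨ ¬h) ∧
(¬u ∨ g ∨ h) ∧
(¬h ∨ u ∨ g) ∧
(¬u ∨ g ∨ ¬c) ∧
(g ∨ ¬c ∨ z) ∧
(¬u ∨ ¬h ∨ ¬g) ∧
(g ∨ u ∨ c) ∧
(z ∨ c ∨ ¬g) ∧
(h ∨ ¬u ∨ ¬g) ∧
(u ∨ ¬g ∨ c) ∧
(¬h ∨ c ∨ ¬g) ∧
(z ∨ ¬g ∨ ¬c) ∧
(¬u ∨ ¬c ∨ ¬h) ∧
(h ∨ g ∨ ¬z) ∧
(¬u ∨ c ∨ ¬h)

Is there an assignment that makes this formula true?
No

No, the formula is not satisfiable.

No assignment of truth values to the variables can make all 21 clauses true simultaneously.

The formula is UNSAT (unsatisfiable).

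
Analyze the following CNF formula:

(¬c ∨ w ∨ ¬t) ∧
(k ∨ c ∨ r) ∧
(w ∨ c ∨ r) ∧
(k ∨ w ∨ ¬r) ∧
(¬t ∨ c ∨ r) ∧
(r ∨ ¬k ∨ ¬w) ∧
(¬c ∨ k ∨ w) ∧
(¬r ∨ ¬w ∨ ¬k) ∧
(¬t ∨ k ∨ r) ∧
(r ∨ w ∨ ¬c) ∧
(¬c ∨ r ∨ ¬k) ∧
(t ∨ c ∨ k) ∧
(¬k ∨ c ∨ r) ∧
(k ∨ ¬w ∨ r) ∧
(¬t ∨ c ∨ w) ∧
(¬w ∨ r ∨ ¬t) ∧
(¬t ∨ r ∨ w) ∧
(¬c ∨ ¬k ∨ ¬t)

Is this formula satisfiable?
Yes

Yes, the formula is satisfiable.

One satisfying assignment is: c=False, t=True, k=False, w=True, r=True

Verification: With this assignment, all 18 clauses evaluate to true.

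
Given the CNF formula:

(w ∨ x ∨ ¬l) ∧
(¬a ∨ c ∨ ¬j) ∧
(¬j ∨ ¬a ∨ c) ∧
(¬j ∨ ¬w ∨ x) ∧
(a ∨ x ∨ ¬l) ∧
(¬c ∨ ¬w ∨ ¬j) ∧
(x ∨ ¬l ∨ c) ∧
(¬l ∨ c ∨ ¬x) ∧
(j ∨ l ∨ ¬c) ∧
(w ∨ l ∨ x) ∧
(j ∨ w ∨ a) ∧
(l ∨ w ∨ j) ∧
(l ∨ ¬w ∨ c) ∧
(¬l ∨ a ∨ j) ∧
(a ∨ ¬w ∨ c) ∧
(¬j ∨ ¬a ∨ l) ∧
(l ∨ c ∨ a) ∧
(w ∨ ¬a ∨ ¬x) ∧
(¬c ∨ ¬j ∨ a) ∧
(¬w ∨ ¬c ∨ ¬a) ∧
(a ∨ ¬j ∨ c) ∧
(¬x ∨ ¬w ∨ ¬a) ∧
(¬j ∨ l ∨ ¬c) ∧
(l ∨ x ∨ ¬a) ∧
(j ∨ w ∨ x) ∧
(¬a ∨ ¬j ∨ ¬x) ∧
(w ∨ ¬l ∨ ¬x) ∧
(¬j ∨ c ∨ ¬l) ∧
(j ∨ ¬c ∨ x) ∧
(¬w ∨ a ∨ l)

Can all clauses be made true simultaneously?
No

No, the formula is not satisfiable.

No assignment of truth values to the variables can make all 30 clauses true simultaneously.

The formula is UNSAT (unsatisfiable).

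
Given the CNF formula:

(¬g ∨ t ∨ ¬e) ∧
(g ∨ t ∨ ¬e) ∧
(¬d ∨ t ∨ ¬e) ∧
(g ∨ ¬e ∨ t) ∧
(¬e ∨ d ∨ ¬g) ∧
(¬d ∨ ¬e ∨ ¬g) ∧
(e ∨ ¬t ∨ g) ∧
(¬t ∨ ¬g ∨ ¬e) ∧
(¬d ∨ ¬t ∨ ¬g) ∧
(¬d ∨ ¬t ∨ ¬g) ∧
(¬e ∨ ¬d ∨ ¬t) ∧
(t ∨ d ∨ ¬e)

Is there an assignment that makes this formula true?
Yes

Yes, the formula is satisfiable.

One satisfying assignment is: t=False, g=False, e=False, d=False

Verification: With this assignment, all 12 clauses evaluate to true.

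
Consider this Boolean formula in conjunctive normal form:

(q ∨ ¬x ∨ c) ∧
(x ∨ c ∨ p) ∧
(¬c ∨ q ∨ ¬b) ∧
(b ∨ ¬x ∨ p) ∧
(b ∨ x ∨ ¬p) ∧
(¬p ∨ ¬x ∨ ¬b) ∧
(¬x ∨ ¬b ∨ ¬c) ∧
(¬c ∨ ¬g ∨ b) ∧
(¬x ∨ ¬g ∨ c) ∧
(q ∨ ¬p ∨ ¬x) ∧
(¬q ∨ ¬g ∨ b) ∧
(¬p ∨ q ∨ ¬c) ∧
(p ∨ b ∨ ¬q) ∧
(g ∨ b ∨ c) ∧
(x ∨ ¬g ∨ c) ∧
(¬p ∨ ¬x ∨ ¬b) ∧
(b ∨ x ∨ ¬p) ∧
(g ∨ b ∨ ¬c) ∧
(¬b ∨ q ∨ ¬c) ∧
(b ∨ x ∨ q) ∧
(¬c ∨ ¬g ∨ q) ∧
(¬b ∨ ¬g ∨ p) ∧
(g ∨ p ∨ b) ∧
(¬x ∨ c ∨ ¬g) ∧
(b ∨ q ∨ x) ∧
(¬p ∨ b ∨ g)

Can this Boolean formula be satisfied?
Yes

Yes, the formula is satisfiable.

One satisfying assignment is: x=False, b=True, c=True, q=True, p=True, g=False

Verification: With this assignment, all 26 clauses evaluate to true.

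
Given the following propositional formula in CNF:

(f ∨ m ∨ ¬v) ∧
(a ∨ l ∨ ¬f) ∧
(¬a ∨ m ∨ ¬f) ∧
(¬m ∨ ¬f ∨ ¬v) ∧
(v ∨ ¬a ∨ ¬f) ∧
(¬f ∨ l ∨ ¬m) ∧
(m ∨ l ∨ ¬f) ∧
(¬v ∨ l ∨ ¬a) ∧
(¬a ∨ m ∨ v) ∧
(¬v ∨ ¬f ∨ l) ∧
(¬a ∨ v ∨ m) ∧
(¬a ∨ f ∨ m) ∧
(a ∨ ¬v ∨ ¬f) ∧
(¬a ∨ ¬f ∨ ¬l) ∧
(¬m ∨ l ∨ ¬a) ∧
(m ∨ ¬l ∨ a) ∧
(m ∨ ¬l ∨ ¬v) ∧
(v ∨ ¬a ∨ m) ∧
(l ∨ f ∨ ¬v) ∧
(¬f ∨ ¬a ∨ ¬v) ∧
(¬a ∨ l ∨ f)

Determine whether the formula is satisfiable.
Yes

Yes, the formula is satisfiable.

One satisfying assignment is: l=False, m=False, v=False, f=False, a=False

Verification: With this assignment, all 21 clauses evaluate to true.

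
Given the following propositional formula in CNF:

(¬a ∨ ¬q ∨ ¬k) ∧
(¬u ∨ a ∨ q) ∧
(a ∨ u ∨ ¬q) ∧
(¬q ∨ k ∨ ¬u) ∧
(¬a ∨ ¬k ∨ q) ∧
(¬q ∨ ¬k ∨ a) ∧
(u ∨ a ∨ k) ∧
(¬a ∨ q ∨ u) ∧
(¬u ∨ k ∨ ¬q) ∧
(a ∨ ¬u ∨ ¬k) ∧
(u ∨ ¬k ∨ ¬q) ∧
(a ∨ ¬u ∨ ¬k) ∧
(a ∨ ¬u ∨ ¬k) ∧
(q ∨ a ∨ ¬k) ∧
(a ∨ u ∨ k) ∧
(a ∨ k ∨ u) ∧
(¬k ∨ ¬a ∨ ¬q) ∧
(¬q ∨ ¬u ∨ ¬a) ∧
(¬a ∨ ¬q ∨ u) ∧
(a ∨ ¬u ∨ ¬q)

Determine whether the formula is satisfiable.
Yes

Yes, the formula is satisfiable.

One satisfying assignment is: u=True, k=False, a=True, q=False

Verification: With this assignment, all 20 clauses evaluate to true.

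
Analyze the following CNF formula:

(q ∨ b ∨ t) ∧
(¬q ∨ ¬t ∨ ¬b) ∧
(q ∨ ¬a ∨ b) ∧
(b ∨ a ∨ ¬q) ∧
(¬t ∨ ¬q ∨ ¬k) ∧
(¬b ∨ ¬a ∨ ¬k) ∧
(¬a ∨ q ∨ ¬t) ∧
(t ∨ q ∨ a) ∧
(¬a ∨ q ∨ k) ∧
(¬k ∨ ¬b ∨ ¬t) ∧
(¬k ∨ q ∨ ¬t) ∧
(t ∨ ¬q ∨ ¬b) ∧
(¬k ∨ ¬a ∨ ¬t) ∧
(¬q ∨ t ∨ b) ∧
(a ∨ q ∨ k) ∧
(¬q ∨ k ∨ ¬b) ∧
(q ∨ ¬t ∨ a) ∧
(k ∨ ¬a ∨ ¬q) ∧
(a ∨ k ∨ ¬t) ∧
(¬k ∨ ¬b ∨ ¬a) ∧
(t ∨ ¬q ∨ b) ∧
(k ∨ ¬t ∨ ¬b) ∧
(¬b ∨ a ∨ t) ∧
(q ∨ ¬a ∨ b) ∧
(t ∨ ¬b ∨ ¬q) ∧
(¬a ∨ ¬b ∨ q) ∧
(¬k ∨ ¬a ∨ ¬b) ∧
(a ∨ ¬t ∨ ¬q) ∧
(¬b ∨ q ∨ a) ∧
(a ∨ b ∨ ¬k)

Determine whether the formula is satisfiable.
No

No, the formula is not satisfiable.

No assignment of truth values to the variables can make all 30 clauses true simultaneously.

The formula is UNSAT (unsatisfiable).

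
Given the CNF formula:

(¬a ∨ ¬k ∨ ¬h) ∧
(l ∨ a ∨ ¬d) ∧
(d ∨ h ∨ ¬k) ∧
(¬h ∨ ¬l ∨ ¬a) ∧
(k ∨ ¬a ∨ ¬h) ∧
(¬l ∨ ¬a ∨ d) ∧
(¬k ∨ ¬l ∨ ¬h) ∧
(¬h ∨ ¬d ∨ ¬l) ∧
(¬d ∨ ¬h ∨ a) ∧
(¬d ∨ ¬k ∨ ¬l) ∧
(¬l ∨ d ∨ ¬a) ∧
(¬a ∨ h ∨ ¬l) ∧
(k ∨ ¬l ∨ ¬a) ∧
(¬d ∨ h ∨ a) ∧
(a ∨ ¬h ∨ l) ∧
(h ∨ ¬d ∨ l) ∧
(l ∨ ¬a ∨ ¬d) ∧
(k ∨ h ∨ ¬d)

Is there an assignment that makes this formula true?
Yes

Yes, the formula is satisfiable.

One satisfying assignment is: d=False, a=False, h=False, l=False, k=False

Verification: With this assignment, all 18 clauses evaluate to true.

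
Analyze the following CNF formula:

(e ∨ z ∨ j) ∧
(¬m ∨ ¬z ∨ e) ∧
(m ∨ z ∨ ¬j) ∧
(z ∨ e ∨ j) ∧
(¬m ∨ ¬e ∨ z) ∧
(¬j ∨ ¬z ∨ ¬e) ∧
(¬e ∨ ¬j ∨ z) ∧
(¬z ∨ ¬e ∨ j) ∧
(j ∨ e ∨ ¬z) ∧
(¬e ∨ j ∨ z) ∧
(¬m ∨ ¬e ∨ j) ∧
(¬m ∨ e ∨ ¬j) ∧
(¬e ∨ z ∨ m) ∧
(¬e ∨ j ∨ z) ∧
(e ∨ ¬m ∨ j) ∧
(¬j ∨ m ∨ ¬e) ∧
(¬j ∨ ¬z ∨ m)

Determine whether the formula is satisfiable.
No

No, the formula is not satisfiable.

No assignment of truth values to the variables can make all 17 clauses true simultaneously.

The formula is UNSAT (unsatisfiable).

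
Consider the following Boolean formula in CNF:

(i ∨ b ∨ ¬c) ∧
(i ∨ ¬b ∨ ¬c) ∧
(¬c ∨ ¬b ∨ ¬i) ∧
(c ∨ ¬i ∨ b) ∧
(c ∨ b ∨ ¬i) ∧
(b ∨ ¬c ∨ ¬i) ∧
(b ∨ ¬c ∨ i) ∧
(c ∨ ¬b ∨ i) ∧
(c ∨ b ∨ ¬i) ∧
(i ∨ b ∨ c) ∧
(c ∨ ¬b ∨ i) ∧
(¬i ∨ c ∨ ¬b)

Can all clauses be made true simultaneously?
No

No, the formula is not satisfiable.

No assignment of truth values to the variables can make all 12 clauses true simultaneously.

The formula is UNSAT (unsatisfiable).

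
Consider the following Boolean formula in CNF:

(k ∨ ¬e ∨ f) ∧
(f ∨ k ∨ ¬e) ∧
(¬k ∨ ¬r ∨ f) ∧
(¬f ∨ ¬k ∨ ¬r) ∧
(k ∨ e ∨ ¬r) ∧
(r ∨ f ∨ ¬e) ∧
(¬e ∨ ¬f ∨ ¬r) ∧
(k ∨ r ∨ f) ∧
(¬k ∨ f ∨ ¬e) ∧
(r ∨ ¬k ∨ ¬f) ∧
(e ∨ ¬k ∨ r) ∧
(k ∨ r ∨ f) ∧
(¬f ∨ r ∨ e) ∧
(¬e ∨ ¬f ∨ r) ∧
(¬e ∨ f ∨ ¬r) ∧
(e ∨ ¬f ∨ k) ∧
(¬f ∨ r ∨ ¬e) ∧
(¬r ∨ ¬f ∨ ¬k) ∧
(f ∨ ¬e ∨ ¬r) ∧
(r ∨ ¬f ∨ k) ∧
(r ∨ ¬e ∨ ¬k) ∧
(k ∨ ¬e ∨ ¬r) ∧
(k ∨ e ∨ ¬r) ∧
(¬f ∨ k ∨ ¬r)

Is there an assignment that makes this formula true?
No

No, the formula is not satisfiable.

No assignment of truth values to the variables can make all 24 clauses true simultaneously.

The formula is UNSAT (unsatisfiable).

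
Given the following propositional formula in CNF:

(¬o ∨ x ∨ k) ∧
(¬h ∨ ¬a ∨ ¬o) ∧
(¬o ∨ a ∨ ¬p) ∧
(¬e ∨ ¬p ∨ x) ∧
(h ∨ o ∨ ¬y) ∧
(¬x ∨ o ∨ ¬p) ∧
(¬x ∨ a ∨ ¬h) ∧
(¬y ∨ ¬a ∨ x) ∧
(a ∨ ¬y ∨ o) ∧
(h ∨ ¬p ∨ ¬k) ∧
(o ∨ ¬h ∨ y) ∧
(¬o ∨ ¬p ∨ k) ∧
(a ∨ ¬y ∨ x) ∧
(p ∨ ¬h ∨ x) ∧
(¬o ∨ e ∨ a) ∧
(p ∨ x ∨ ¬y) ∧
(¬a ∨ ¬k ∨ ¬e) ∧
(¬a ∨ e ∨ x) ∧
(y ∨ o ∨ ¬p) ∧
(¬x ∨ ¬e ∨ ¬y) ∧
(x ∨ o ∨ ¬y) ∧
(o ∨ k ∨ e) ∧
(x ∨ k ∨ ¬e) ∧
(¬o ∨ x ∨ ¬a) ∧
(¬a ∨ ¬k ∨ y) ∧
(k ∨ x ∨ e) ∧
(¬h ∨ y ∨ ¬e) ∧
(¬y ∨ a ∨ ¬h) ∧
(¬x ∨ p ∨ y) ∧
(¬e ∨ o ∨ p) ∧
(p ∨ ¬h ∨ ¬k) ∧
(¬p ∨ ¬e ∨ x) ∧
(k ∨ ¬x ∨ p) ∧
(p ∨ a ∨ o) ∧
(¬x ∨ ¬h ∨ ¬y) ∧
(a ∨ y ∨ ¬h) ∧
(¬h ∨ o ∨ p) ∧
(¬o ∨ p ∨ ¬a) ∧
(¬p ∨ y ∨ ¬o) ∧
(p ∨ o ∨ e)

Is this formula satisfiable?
Yes

Yes, the formula is satisfiable.

One satisfying assignment is: y=False, a=False, p=False, o=True, h=False, x=False, e=True, k=True

Verification: With this assignment, all 40 clauses evaluate to true.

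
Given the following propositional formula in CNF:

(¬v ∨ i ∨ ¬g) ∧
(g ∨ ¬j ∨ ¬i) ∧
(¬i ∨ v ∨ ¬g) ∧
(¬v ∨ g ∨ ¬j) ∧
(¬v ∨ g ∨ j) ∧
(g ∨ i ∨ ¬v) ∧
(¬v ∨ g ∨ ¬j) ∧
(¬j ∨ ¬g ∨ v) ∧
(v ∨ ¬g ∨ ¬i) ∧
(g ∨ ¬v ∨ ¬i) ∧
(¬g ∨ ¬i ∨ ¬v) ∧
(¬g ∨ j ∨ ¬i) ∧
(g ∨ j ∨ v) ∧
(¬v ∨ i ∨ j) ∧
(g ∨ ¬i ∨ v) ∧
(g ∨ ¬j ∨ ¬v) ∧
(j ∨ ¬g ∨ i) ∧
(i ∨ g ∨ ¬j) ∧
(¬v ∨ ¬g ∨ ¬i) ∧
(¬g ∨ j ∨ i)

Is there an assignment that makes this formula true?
No

No, the formula is not satisfiable.

No assignment of truth values to the variables can make all 20 clauses true simultaneously.

The formula is UNSAT (unsatisfiable).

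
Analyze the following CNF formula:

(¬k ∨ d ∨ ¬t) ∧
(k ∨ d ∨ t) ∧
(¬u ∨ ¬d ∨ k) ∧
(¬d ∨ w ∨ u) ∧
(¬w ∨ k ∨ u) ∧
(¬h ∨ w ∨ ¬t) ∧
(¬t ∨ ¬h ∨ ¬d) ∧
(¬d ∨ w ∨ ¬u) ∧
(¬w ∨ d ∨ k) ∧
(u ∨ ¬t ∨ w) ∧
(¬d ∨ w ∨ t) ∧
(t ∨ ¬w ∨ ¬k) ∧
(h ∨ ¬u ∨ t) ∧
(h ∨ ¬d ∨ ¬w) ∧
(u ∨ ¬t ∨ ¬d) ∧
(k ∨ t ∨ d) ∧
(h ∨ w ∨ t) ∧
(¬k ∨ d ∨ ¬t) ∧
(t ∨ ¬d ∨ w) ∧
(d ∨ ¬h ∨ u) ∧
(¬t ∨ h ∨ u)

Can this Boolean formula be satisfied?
Yes

Yes, the formula is satisfiable.

One satisfying assignment is: t=True, d=False, h=False, u=True, k=False, w=False

Verification: With this assignment, all 21 clauses evaluate to true.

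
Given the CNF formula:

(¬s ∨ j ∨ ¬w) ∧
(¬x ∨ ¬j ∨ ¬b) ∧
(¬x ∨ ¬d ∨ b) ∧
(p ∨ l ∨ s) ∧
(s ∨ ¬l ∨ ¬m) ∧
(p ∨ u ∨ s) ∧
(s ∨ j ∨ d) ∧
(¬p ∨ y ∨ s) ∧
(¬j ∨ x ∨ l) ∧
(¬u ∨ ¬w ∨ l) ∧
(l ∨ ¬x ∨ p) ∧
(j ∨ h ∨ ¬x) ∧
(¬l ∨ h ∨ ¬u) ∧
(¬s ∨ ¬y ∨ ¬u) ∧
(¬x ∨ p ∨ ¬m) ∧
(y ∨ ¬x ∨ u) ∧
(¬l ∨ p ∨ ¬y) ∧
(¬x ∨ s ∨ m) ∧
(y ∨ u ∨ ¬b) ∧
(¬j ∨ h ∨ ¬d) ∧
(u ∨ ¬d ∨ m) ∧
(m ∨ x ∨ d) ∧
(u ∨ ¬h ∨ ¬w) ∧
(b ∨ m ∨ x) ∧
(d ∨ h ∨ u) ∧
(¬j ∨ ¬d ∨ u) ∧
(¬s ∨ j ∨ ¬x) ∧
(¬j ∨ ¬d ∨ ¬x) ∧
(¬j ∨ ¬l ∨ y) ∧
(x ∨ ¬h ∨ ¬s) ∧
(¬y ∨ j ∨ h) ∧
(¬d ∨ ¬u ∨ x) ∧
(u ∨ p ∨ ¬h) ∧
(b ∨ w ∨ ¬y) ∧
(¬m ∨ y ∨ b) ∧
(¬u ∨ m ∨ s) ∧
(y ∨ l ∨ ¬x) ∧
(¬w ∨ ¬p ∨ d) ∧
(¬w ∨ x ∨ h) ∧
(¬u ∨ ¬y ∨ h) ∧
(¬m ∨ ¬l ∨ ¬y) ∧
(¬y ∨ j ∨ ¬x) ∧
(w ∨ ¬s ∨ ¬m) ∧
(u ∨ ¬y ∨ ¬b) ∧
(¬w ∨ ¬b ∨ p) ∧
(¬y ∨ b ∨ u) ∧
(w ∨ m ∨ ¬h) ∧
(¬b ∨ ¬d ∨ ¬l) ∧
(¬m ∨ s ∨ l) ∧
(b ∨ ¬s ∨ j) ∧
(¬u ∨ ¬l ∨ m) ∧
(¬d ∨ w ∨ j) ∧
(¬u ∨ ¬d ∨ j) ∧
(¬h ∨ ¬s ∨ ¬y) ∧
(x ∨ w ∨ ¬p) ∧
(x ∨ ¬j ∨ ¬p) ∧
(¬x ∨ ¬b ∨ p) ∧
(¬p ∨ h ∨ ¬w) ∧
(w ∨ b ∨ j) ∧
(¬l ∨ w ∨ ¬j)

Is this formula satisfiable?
No

No, the formula is not satisfiable.

No assignment of truth values to the variables can make all 60 clauses true simultaneously.

The formula is UNSAT (unsatisfiable).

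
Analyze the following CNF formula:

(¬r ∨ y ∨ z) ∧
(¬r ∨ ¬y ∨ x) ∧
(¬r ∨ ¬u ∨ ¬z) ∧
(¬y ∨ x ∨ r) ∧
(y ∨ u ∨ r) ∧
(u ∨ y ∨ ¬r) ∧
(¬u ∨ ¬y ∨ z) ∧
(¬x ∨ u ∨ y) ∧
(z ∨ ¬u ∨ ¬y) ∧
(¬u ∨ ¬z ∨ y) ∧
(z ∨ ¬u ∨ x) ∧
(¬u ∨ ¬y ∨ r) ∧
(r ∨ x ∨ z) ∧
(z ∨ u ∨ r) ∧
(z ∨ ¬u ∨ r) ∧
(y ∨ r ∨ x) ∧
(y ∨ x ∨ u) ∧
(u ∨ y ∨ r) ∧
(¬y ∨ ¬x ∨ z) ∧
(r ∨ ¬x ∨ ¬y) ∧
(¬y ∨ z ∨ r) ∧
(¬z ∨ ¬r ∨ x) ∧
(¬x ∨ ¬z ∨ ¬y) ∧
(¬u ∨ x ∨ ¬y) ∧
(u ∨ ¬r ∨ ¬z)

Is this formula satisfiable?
No

No, the formula is not satisfiable.

No assignment of truth values to the variables can make all 25 clauses true simultaneously.

The formula is UNSAT (unsatisfiable).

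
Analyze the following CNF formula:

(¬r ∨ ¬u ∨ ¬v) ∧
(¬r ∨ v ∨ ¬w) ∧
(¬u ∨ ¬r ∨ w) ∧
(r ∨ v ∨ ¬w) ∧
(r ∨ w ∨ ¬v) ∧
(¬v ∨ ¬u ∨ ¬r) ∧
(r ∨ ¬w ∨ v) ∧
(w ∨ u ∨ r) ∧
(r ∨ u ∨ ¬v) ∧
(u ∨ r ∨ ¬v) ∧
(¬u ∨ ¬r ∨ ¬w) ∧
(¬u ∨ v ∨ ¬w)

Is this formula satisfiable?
Yes

Yes, the formula is satisfiable.

One satisfying assignment is: r=True, w=False, u=False, v=False

Verification: With this assignment, all 12 clauses evaluate to true.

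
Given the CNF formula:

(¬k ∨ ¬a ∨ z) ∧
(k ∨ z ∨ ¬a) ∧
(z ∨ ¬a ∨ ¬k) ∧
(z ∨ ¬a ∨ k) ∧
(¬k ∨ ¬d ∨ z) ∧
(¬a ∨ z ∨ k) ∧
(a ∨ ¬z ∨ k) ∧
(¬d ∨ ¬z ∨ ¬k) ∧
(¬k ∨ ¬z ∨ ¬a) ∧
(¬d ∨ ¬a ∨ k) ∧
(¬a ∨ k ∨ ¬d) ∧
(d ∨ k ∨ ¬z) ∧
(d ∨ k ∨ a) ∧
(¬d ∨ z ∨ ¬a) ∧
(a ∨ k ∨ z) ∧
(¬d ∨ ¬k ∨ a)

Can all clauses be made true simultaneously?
Yes

Yes, the formula is satisfiable.

One satisfying assignment is: a=False, d=False, k=True, z=False

Verification: With this assignment, all 16 clauses evaluate to true.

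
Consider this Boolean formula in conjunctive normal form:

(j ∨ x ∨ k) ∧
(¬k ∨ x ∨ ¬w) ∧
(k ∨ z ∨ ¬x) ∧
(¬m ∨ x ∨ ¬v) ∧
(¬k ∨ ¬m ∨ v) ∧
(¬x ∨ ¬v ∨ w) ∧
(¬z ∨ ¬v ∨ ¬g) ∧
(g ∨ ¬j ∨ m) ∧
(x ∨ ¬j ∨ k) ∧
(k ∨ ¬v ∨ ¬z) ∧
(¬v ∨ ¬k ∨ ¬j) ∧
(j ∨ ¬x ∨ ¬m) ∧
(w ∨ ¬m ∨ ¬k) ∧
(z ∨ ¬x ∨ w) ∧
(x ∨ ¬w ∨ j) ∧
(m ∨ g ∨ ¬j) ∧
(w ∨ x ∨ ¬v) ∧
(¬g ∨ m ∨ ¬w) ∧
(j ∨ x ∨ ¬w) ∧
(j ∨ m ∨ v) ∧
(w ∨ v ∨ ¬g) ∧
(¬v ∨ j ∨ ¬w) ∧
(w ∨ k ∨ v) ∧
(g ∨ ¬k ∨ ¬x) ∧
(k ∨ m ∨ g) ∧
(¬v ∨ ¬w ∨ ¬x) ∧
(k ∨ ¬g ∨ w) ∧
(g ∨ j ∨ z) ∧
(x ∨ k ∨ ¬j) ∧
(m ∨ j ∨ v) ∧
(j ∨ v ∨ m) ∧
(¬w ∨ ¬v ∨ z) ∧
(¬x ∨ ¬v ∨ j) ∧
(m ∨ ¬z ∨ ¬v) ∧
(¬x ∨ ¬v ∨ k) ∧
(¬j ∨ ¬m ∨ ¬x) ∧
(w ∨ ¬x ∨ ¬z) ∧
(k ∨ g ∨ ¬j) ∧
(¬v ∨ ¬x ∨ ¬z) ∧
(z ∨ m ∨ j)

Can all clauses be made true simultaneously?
No

No, the formula is not satisfiable.

No assignment of truth values to the variables can make all 40 clauses true simultaneously.

The formula is UNSAT (unsatisfiable).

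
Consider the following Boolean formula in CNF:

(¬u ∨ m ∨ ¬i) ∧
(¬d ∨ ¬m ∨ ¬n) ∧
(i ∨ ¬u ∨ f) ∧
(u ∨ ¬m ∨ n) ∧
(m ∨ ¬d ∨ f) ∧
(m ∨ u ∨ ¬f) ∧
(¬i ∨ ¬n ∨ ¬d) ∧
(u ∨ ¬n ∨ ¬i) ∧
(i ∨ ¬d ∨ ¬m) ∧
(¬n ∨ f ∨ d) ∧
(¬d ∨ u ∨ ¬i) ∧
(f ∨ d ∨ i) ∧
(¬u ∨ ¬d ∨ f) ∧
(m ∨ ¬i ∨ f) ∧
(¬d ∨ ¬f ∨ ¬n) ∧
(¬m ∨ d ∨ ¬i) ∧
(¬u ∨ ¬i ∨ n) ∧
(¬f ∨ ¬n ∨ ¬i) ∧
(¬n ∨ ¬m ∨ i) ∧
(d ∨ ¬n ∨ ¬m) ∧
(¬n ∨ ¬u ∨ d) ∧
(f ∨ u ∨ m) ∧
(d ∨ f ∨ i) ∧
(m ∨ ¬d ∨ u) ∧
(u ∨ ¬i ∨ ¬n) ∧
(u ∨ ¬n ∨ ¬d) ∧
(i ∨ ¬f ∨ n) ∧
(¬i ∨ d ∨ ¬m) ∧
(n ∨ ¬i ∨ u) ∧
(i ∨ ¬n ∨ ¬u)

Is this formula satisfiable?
No

No, the formula is not satisfiable.

No assignment of truth values to the variables can make all 30 clauses true simultaneously.

The formula is UNSAT (unsatisfiable).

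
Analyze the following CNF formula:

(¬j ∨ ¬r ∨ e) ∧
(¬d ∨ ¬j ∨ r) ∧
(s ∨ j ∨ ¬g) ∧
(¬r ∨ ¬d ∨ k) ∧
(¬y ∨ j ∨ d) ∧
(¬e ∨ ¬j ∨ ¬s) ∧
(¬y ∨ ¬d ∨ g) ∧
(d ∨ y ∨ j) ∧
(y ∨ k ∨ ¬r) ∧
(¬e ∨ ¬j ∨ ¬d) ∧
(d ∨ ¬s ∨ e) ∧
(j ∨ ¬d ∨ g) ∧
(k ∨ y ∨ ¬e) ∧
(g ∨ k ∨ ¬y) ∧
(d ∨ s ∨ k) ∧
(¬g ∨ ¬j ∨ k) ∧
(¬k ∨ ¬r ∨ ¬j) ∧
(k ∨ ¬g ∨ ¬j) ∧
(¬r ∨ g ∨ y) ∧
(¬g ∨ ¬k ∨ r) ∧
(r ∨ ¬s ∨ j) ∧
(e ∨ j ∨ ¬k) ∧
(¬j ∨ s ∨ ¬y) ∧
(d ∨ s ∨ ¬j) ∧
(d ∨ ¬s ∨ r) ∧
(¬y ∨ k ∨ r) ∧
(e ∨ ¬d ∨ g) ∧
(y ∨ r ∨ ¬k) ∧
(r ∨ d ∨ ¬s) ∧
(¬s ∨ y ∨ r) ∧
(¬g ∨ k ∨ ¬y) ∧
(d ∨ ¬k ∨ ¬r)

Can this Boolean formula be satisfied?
Yes

Yes, the formula is satisfiable.

One satisfying assignment is: j=False, r=True, k=True, g=True, y=True, s=True, e=True, d=True

Verification: With this assignment, all 32 clauses evaluate to true.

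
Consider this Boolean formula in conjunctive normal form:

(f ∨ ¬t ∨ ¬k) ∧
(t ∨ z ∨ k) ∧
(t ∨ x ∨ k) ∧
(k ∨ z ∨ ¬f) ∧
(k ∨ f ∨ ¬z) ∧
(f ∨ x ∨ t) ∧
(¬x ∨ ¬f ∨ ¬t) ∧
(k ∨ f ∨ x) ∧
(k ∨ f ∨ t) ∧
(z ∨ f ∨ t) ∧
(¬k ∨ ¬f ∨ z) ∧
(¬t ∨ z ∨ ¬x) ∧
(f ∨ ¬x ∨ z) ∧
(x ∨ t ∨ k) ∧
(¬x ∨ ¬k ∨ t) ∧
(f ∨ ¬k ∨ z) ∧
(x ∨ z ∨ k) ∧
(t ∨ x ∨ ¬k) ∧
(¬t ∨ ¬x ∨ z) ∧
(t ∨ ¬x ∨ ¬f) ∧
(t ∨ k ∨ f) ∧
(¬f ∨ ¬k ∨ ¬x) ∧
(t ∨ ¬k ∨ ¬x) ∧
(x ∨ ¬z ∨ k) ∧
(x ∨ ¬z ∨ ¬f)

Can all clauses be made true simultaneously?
No

No, the formula is not satisfiable.

No assignment of truth values to the variables can make all 25 clauses true simultaneously.

The formula is UNSAT (unsatisfiable).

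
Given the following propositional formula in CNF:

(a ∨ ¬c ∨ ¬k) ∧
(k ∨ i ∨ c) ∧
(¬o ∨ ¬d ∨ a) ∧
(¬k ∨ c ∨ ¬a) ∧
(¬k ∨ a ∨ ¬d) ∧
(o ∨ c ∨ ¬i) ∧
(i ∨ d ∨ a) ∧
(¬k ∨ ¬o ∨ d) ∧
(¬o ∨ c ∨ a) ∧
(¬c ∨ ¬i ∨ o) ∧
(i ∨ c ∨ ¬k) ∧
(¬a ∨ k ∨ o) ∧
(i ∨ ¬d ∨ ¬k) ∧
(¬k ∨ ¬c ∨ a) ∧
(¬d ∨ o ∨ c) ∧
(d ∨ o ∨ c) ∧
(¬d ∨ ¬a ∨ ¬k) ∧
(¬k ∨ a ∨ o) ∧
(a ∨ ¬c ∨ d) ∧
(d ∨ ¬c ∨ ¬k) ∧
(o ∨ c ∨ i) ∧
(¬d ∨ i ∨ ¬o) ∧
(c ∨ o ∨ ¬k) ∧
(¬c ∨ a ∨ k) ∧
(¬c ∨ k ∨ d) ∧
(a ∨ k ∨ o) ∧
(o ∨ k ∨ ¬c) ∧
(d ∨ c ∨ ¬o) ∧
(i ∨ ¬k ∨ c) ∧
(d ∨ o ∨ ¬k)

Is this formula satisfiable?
Yes

Yes, the formula is satisfiable.

One satisfying assignment is: o=True, d=True, c=True, k=False, a=True, i=True

Verification: With this assignment, all 30 clauses evaluate to true.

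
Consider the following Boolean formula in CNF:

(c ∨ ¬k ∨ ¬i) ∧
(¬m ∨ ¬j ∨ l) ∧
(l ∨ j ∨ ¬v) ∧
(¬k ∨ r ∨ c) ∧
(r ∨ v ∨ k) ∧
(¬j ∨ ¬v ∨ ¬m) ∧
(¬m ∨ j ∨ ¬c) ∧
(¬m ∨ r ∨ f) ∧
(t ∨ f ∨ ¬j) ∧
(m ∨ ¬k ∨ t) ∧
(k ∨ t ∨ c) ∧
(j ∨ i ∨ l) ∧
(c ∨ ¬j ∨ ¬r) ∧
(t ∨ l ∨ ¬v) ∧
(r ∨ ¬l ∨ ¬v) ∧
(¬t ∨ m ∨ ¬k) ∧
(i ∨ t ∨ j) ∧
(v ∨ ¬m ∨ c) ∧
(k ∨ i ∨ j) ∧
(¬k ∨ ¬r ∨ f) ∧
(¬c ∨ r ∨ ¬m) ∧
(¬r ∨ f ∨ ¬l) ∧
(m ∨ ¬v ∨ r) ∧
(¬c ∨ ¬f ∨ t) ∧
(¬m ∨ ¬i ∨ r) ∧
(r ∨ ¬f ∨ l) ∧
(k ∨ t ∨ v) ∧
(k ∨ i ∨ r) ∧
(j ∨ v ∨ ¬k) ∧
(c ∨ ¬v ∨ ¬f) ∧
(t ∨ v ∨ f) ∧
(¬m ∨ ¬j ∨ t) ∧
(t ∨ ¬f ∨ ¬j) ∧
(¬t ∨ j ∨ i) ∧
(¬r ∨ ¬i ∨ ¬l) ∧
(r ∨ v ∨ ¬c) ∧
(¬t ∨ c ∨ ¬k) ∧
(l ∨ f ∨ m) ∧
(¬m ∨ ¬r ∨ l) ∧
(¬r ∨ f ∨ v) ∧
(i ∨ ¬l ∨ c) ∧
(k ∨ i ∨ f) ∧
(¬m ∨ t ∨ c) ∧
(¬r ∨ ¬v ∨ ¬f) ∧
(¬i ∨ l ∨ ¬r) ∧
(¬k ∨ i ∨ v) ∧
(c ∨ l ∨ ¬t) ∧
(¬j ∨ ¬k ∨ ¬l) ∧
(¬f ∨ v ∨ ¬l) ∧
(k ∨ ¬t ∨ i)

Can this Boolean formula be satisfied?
No

No, the formula is not satisfiable.

No assignment of truth values to the variables can make all 50 clauses true simultaneously.

The formula is UNSAT (unsatisfiable).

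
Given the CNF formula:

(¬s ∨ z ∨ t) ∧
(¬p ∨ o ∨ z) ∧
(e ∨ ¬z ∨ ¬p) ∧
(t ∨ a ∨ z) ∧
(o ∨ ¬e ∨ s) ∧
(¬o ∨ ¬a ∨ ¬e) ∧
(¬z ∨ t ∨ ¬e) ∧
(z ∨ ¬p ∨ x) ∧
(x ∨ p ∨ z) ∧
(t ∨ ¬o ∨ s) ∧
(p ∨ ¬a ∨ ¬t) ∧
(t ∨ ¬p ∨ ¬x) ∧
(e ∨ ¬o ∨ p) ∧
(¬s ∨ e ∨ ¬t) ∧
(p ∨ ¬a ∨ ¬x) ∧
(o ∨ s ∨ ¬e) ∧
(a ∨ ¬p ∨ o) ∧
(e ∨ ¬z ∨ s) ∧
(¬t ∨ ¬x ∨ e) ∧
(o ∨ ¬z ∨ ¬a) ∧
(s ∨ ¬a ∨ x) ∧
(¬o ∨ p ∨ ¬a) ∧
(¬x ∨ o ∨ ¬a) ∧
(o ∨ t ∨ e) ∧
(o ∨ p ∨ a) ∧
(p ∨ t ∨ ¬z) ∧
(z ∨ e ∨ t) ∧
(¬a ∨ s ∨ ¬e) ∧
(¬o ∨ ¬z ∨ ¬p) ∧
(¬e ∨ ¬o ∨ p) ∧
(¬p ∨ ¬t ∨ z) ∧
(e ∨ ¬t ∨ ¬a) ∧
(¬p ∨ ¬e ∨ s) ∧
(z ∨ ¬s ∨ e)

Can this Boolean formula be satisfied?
No

No, the formula is not satisfiable.

No assignment of truth values to the variables can make all 34 clauses true simultaneously.

The formula is UNSAT (unsatisfiable).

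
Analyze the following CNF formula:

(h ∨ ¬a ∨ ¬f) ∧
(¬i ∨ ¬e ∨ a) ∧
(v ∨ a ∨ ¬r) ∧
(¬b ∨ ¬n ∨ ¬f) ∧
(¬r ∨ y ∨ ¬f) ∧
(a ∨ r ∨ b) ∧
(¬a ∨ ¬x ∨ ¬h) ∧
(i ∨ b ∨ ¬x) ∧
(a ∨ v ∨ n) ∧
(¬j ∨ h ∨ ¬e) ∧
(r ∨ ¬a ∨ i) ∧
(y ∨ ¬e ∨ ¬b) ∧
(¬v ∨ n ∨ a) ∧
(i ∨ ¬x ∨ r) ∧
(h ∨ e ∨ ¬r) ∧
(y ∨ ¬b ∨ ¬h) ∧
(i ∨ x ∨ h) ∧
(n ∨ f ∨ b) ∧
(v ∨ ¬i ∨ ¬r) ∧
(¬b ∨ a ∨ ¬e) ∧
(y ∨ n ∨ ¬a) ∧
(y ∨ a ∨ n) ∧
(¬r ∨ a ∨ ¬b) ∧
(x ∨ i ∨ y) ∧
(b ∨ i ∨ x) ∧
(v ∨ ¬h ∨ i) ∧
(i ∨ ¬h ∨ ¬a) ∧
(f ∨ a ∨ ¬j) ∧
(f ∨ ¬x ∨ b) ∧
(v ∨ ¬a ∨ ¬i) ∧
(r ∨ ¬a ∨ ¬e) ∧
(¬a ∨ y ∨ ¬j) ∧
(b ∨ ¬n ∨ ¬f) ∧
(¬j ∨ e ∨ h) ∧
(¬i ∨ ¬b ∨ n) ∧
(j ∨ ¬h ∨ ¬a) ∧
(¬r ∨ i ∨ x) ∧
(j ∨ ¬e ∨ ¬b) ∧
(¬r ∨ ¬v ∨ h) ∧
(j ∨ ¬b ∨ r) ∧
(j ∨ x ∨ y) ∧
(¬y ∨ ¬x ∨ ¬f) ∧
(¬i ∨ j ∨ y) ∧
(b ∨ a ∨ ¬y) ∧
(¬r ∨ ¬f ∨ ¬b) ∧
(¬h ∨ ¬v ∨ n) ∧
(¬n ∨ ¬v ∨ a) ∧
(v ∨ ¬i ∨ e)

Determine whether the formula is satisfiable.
Yes

Yes, the formula is satisfiable.

One satisfying assignment is: b=True, j=True, n=True, r=True, v=True, x=False, i=True, f=False, e=False, y=True, a=True, h=True

Verification: With this assignment, all 48 clauses evaluate to true.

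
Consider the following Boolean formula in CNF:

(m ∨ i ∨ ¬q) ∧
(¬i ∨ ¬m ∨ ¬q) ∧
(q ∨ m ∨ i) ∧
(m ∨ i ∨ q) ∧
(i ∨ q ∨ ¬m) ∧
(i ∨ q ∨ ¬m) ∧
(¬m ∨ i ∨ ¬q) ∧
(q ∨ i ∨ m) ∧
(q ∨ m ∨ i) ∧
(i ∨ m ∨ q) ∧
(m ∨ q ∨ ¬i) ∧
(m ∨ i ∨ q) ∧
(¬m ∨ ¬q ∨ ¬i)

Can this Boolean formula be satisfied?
Yes

Yes, the formula is satisfiable.

One satisfying assignment is: i=True, m=True, q=False

Verification: With this assignment, all 13 clauses evaluate to true.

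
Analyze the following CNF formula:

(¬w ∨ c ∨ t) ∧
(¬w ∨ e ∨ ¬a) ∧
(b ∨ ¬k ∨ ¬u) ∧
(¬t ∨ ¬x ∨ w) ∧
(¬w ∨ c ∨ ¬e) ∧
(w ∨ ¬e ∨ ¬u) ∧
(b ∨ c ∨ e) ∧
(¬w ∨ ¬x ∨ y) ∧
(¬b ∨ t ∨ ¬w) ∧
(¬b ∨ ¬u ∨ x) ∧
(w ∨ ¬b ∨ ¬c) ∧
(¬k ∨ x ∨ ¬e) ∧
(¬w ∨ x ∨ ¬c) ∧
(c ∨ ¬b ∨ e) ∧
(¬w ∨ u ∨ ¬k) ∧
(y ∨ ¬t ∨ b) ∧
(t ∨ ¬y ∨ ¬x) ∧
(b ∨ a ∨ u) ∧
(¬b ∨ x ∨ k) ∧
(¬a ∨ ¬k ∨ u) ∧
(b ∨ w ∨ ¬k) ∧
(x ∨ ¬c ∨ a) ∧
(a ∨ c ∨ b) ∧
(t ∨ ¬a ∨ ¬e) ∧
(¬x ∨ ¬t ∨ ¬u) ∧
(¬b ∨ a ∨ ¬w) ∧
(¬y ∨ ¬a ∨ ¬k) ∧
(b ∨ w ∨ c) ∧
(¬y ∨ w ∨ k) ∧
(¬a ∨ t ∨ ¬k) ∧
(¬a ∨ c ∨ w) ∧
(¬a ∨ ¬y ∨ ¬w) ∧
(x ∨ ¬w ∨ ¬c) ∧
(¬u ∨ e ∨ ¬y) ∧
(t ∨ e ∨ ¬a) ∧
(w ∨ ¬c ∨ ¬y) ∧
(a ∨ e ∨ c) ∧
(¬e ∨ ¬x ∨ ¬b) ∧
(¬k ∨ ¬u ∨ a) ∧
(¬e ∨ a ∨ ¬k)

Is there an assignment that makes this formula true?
Yes

Yes, the formula is satisfiable.

One satisfying assignment is: k=False, x=True, e=False, y=False, a=False, c=True, t=False, u=True, b=False, w=False

Verification: With this assignment, all 40 clauses evaluate to true.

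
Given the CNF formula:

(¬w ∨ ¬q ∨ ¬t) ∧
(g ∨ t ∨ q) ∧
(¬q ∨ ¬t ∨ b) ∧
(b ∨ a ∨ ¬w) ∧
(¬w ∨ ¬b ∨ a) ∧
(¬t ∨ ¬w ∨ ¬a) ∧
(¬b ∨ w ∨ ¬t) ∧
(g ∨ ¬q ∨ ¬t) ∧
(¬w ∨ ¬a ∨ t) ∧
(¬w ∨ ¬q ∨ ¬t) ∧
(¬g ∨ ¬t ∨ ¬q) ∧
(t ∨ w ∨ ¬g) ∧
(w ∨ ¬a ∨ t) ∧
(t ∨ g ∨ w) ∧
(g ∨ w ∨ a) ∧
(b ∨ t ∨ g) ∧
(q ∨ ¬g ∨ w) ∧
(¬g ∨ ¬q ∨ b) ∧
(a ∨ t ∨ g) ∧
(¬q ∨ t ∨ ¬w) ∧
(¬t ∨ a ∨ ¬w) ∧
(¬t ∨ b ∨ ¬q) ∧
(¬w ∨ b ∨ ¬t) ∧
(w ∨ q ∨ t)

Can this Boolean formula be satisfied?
Yes

Yes, the formula is satisfiable.

One satisfying assignment is: w=False, a=True, b=False, q=False, t=True, g=False

Verification: With this assignment, all 24 clauses evaluate to true.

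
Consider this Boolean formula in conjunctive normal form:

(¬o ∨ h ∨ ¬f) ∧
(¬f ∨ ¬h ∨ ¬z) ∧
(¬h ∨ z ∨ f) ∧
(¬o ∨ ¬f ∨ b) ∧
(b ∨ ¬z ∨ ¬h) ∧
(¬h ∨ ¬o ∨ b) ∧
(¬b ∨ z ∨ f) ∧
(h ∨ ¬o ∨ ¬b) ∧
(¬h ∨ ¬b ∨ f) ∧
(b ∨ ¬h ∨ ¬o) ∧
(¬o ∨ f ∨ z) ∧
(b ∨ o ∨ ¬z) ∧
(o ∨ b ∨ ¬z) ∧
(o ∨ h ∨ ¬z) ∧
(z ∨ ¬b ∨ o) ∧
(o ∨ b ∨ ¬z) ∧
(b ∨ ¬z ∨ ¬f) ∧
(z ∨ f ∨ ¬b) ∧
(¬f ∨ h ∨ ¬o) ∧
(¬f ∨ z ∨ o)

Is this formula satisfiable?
Yes

Yes, the formula is satisfiable.

One satisfying assignment is: z=False, f=False, h=False, b=False, o=False

Verification: With this assignment, all 20 clauses evaluate to true.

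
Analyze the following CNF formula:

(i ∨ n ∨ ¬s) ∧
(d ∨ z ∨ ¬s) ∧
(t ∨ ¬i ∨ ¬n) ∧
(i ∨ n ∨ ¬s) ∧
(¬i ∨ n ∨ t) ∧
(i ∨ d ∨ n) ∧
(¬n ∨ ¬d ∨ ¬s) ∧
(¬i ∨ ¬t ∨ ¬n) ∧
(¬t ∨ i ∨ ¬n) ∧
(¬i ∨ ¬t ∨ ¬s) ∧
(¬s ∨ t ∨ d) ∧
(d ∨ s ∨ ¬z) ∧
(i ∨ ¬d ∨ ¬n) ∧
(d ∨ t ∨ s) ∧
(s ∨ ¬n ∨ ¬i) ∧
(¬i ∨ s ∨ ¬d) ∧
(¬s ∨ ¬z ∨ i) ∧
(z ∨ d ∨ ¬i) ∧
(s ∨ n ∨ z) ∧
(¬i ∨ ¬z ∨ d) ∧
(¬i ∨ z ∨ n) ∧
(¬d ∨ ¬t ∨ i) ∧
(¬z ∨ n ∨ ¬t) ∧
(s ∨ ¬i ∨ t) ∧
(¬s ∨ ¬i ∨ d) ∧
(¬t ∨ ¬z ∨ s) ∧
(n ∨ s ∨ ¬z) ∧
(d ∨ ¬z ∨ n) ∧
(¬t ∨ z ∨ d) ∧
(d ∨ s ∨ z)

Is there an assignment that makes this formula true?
No

No, the formula is not satisfiable.

No assignment of truth values to the variables can make all 30 clauses true simultaneously.

The formula is UNSAT (unsatisfiable).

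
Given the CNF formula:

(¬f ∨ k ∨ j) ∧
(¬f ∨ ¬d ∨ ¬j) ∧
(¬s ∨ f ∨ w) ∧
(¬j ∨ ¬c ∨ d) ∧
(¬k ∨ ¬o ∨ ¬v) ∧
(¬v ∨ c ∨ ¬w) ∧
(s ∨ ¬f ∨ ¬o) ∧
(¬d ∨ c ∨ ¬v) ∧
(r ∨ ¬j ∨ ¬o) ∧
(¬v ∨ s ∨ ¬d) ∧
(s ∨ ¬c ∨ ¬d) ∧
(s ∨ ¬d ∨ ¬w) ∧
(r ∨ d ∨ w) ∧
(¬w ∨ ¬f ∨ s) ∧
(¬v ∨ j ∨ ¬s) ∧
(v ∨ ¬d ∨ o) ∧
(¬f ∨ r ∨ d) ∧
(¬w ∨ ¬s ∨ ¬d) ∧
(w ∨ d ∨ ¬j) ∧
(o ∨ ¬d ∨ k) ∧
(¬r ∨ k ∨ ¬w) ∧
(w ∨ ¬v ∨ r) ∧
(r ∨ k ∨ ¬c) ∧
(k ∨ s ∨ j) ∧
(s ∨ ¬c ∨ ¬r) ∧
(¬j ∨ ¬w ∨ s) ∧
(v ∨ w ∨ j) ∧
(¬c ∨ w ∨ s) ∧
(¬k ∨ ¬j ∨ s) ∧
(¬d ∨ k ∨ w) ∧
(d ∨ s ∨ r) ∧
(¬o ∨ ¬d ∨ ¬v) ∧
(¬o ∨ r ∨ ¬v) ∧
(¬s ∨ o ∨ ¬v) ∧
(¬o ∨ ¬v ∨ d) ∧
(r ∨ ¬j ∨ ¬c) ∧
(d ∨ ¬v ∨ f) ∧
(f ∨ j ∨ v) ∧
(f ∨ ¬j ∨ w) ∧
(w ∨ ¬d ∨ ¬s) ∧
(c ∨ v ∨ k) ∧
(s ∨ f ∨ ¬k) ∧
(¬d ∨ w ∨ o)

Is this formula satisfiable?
Yes

Yes, the formula is satisfiable.

One satisfying assignment is: d=False, c=False, j=True, f=False, r=False, v=False, s=True, o=False, w=True, k=True

Verification: With this assignment, all 43 clauses evaluate to true.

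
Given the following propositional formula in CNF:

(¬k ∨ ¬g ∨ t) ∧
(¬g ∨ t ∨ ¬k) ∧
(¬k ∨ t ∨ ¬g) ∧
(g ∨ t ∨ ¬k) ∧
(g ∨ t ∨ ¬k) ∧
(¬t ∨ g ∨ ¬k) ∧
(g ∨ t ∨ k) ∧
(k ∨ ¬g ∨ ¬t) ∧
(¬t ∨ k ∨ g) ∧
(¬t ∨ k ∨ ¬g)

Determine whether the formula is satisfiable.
Yes

Yes, the formula is satisfiable.

One satisfying assignment is: t=False, g=True, k=False

Verification: With this assignment, all 10 clauses evaluate to true.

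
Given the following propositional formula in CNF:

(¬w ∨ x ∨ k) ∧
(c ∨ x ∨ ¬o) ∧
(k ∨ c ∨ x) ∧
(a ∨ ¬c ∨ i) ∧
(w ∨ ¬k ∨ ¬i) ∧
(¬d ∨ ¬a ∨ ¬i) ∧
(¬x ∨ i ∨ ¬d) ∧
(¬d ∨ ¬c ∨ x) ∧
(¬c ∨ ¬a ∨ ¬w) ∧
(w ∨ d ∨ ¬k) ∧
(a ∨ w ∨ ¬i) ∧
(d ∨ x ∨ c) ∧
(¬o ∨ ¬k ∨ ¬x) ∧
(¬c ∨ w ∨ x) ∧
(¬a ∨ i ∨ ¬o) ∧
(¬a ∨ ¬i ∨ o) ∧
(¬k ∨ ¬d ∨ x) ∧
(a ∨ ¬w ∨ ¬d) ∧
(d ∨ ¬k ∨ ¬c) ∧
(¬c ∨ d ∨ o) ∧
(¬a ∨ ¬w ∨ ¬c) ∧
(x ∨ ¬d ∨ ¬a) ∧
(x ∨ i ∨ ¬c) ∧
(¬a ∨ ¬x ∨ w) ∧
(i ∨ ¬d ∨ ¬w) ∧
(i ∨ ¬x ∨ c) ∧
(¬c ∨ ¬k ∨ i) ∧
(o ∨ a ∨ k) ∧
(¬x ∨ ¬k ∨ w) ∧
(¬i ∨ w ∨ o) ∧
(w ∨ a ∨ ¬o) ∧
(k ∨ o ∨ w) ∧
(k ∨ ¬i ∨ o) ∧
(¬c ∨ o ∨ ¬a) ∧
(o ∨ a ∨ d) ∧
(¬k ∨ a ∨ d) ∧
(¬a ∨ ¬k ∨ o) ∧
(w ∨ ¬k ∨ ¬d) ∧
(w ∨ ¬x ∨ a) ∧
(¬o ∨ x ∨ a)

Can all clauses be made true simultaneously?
Yes

Yes, the formula is satisfiable.

One satisfying assignment is: o=True, i=True, w=True, d=False, c=False, x=True, a=False, k=False

Verification: With this assignment, all 40 clauses evaluate to true.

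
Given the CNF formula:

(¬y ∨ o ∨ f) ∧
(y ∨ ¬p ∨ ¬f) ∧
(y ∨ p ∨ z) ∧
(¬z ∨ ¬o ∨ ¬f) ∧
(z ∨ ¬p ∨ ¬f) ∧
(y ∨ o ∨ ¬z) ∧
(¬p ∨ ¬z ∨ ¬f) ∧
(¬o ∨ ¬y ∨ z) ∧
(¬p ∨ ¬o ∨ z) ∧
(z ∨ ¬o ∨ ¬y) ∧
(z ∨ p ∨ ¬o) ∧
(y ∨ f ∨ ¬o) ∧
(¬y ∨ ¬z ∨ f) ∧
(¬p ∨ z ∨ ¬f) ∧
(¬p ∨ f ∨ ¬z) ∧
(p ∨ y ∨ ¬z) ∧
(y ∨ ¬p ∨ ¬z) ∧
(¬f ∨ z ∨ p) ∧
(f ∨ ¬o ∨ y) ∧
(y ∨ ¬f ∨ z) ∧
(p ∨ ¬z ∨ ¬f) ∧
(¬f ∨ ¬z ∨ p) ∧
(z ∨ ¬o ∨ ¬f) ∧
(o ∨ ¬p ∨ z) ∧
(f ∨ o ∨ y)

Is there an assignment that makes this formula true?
No

No, the formula is not satisfiable.

No assignment of truth values to the variables can make all 25 clauses true simultaneously.

The formula is UNSAT (unsatisfiable).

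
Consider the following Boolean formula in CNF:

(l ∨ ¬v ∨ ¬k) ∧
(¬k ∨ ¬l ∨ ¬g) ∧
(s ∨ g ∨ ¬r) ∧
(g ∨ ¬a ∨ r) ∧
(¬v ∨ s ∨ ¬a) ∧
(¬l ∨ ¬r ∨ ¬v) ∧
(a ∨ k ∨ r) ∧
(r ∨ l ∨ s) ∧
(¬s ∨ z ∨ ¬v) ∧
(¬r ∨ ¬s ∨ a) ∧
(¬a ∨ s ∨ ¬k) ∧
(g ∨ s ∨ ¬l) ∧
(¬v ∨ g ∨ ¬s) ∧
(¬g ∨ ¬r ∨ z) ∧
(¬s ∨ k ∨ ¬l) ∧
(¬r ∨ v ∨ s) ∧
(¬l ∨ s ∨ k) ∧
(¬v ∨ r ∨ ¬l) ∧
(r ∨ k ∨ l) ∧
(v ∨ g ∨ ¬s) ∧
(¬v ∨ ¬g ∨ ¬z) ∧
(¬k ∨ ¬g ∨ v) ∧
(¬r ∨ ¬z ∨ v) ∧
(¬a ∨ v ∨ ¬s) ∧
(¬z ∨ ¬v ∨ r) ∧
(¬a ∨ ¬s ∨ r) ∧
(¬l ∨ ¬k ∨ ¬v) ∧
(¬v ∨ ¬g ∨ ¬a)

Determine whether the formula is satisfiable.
No

No, the formula is not satisfiable.

No assignment of truth values to the variables can make all 28 clauses true simultaneously.

The formula is UNSAT (unsatisfiable).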